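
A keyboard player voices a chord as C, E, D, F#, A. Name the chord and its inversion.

The distinct note names are C, E, D, F#, A. Stacked in thirds they read D–F#–A–C–E, which is a dominant ninth chord on D.
The lowest note is C, the seventh of the chord, so this is third inversion.

D dominant ninth, third inversion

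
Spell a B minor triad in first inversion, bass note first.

B minor is B–D–F#. First inversion puts the third (D) in the bass, with the remaining tones above: D, F#, B.

D, F#, B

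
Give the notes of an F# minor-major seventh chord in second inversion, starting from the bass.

C#, E#, F#, A

F# minor-major seventh is F#–A–C#–E#. Second inversion puts the fifth (C#) in the bass, with the remaining tones above: C#, E#, F#, A.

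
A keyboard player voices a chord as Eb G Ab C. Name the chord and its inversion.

Ab major seventh, second inversion

The pitch classes Eb, G, Ab, C arrange in thirds as Ab–C–Eb–G: an Ab major seventh chord.
With the fifth (Eb) in the bass, the chord is in second inversion (figured bass 4/3).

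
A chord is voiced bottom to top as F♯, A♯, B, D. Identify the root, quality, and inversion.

The pitch classes F#, A#, B, D arrange in thirds as B–D–F#–A#: a B minor-major seventh chord.
The lowest note is F#, the fifth of the chord, so this is second inversion (figured bass 4/3).

B minor-major seventh, second inversion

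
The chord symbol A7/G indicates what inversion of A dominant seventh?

A7/G means A dominant seventh with G in the bass. G is the seventh of A dominant seventh (A–C#–E–G), so this is third inversion.

third inversion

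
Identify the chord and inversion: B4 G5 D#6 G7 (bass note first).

The pitch classes B, G, D# arrange in thirds as G–B–D#: a G augmented triad.
The lowest note is B, the third of the chord, so this is first inversion (figured bass 6).

G augmented, first inversion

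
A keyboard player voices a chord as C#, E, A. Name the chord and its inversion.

A major, first inversion

The pitch classes C#, E, A arrange in thirds as A–C#–E: an A major triad.
With the third (C#) in the bass, the chord is in first inversion (figured bass 6).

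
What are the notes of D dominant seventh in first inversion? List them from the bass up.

F#, A, C, D

D dominant seventh is D–F#–A–C. First inversion puts the third (F#) in the bass, with the remaining tones above: F#, A, C, D.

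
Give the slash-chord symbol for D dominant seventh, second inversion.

D7/A

Second inversion of D dominant seventh has the fifth (A) in the bass. As a slash chord: D7/A.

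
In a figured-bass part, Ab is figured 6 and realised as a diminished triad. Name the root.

The figures 6 mean the third of the chord is in the bass. If Ab is the third of a diminished triad, the root is F (chord tones F–Ab–Cb).

F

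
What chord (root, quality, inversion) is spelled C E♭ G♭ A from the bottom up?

A diminished seventh, first inversion

The distinct note names are C, Eb, Gb, A. Stacked in thirds they read A–C–Eb–Gb, which is a diminished seventh chord on A.
C is the third of A diminished seventh; third in the bass means first inversion (figured bass 6/5).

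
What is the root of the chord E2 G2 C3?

C

The distinct letter names are E, G, C. Arranged as a stack of thirds they read C–E–G, so C is the root (a C major triad).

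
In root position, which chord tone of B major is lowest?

B

In root position the root is lowest. For B major (B–D#–F#) that is B.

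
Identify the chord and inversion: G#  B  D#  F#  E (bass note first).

E major ninth, first inversion

The distinct note names are G#, B, D#, F#, E. Stacked in thirds they read E–G#–B–D#–F#, which is a major ninth chord on E.
With the third (G#) in the bass, the chord is in first inversion.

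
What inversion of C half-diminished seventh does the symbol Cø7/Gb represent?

Cø7/Gb means C half-diminished seventh with Gb in the bass. Gb is the fifth of C half-diminished seventh (C–Eb–Gb–Bb), so this is second inversion.

second inversion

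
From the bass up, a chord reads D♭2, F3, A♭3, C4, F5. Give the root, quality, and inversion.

The pitch classes Db, F, Ab, C arrange in thirds as Db–F–Ab–C: a Db major seventh chord.
Db is the root of Db major seventh; root in the bass means root position (figured bass 7).

Db major seventh, root position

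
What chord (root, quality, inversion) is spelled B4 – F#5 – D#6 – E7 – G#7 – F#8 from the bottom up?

E major ninth, second inversion

The distinct note names are B, F#, D#, E, G#. Stacked in thirds they read E–G#–B–D#–F#, which is a major ninth chord on E.
B is the fifth of E major ninth; fifth in the bass means second inversion.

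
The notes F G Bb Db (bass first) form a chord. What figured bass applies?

4/2

The notes F, G, Bb, Db stack in thirds as G–Bb–Db–F — a G half-diminished seventh chord. The bass F is the seventh, so this is third inversion: figured 4/2.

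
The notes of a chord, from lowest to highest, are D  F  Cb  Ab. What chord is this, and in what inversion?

The distinct note names are D, F, Cb, Ab. Stacked in thirds they read D–F–Ab–Cb, which is a diminished seventh chord on D.
With the root (D) in the bass, the chord is in root position (figured bass 7).

D diminished seventh, root position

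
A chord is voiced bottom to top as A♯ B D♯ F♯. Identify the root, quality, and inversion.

The pitch classes A#, B, D#, F# arrange in thirds as B–D#–F#–A#: a B major seventh chord.
With the seventh (A#) in the bass, the chord is in third inversion (figured bass 4/2).

B major seventh, third inversion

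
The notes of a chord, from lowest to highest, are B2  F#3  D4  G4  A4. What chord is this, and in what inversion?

G major ninth, first inversion

The distinct note names are B, F#, D, G, A. Stacked in thirds they read G–B–D–F#–A, which is a major ninth chord on G.
With the third (B) in the bass, the chord is in first inversion.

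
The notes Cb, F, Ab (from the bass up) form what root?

The distinct letter names are Cb, F, Ab. Arranged as a stack of thirds they read F–Ab–Cb, so F is the root (an F diminished triad).

F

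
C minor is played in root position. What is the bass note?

C

C minor is C–Eb–G. Root position places the root in the bass: C.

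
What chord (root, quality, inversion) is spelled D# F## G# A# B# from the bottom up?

The pitch classes D#, F##, G#, A#, B# arrange in thirds as G#–B#–D#–F##–A#: a G# major ninth chord.
With the fifth (D#) in the bass, the chord is in second inversion.

G# major ninth, second inversion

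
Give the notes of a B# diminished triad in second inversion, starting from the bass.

F#, B#, D#

B# diminished is B#–D#–F#. Second inversion puts the fifth (F#) in the bass, with the remaining tones above: F#, B#, D#.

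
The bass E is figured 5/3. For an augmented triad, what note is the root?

The figures 5/3 mean the root of the chord is in the bass. If E is the root of an augmented triad, the root is E (chord tones E–G#–B#).

E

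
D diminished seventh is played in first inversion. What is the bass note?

D diminished seventh is D–F–Ab–Cb. First inversion places the third in the bass: F.

F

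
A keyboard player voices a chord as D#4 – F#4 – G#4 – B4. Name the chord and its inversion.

The distinct note names are D#, F#, G#, B. Stacked in thirds they read G#–B–D#–F#, which is a minor seventh chord on G#.
With the fifth (D#) in the bass, the chord is in second inversion (figured bass 4/3).

G# minor seventh, second inversion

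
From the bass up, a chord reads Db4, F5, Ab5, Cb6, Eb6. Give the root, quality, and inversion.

Db dominant ninth, root position

The distinct note names are Db, F, Ab, Cb, Eb. Stacked in thirds they read Db–F–Ab–Cb–Eb, which is a dominant ninth chord on Db.
The lowest note is Db, the root of the chord, so this is root position.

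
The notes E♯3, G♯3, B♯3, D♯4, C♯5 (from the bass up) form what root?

C#

Reordering E#, G#, B#, D#, C# into stacked thirds gives C#–E#–G#–B#–D#; the bottom of that stack, C#, is the root.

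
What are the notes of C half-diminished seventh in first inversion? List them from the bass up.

C half-diminished seventh is C–Eb–Gb–Bb. First inversion puts the third (Eb) in the bass, with the remaining tones above: Eb, Gb, Bb, C.

Eb, Gb, Bb, C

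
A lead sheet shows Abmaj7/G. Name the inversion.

Abmaj7/G means Ab major seventh with G in the bass. G is the seventh of Ab major seventh (Ab–C–Eb–G), so this is third inversion.

third inversion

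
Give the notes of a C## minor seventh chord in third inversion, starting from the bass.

The chord tones are C##–E#–G##–B#. With the seventh (B#) lowest for third inversion: B#, C##, E#, G##.

B#, C##, E#, G##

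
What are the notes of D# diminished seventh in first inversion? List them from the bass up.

Spelling D# diminished seventh: D#–F#–A–C. In first inversion the third is bass, giving F#, A, C, D# from the bottom.

F#, A, C, D#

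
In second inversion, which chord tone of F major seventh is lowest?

C

In second inversion the fifth is lowest. For F major seventh (F–A–C–E) that is C.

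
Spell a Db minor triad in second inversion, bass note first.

The chord tones are Db–Fb–Ab. With the fifth (Ab) lowest for second inversion: Ab, Db, Fb.

Ab, Db, Fb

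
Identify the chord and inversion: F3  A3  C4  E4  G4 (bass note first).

F major ninth, root position

The distinct note names are F, A, C, E, G. Stacked in thirds they read F–A–C–E–G, which is a major ninth chord on F.
With the root (F) in the bass, the chord is in root position.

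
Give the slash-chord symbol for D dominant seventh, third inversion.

Third inversion of D dominant seventh has the seventh (C) in the bass. As a slash chord: D7/C.

D7/C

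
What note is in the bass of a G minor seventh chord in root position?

G minor seventh is G–Bb–D–F. Root position places the root in the bass: G.

G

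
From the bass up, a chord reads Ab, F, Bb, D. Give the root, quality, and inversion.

The pitch classes Ab, F, Bb, D arrange in thirds as Bb–D–F–Ab: a Bb dominant seventh chord.
With the seventh (Ab) in the bass, the chord is in third inversion (figured bass 4/2).

Bb dominant seventh, third inversion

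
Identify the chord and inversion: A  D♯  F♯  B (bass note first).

B dominant seventh, third inversion

The distinct note names are A, D#, F#, B. Stacked in thirds they read B–D#–F#–A, which is a dominant seventh chord on B.
A is the seventh of B dominant seventh; seventh in the bass means third inversion (figured bass 4/2).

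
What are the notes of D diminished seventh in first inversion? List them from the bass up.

F, Ab, Cb, D

Spelling D diminished seventh: D–F–Ab–Cb. In first inversion the third is bass, giving F, Ab, Cb, D from the bottom.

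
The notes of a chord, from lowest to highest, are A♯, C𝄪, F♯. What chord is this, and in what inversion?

The distinct note names are A#, C##, F#. Stacked in thirds they read F#–A#–C##, which is an augmented triad on F#.
The lowest note is A#, the third of the chord, so this is first inversion (figured bass 6).

F# augmented, first inversion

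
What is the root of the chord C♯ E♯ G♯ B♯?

C#, E#, G#, B# are the tones of a C# major seventh chord (C#–E#–G#–B#), making C# the root.

C#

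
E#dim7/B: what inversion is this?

second inversion

E#dim7/B means E# diminished seventh with B in the bass. B is the fifth of E# diminished seventh (E#–G#–B–D), so this is second inversion.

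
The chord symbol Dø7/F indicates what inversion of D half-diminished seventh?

Dø7/F means D half-diminished seventh with F in the bass. F is the third of D half-diminished seventh (D–F–Ab–C), so this is first inversion.

first inversion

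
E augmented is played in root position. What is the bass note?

E

In root position the root is lowest. For E augmented (E–G#–B#) that is E.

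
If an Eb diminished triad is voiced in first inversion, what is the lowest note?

In first inversion the third is lowest. For Eb diminished (Eb–Gb–Bbb) that is Gb.

Gb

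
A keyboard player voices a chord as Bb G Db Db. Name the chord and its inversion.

G diminished, first inversion

Reducing to letter names: Bb, G, Db. These stack in thirds as G–Bb–Db — a G diminished triad.
Bb is the third of G diminished; third in the bass means first inversion (figured bass 6).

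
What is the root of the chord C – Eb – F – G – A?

F

The distinct letter names are C, Eb, F, G, A. Arranged as a stack of thirds they read F–A–C–Eb–G, so F is the root (an F dominant ninth chord).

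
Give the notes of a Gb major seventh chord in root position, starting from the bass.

Gb major seventh is Gb–Bb–Db–F. Root position puts the root (Gb) in the bass, with the remaining tones above: Gb, Bb, Db, F.

Gb, Bb, Db, F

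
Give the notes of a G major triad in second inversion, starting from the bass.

D, G, B

G major is G–B–D. Second inversion puts the fifth (D) in the bass, with the remaining tones above: D, G, B.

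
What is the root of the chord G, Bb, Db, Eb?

G, Bb, Db, Eb are the tones of an Eb dominant seventh chord (Eb–G–Bb–Db), making Eb the root.

Eb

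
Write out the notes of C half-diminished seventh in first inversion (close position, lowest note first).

Spelling C half-diminished seventh: C–Eb–Gb–Bb. In first inversion the third is bass, giving Eb, Gb, Bb, C from the bottom.

Eb, Gb, Bb, C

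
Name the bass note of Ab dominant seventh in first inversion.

The third of Ab dominant seventh (Ab–C–Eb–Gb) is C; that is the bass in first inversion.

C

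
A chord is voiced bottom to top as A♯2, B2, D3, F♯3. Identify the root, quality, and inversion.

The distinct note names are A#, B, D, F#. Stacked in thirds they read B–D–F#–A#, which is a minor-major seventh chord on B.
The lowest note is A#, the seventh of the chord, so this is third inversion (figured bass 4/2).

B minor-major seventh, third inversion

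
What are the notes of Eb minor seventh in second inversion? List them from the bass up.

Eb minor seventh is Eb–Gb–Bb–Db. Second inversion puts the fifth (Bb) in the bass, with the remaining tones above: Bb, Db, Eb, Gb.

Bb, Db, Eb, Gb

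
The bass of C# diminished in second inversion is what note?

G

C# diminished is C#–E–G. Second inversion places the fifth in the bass: G.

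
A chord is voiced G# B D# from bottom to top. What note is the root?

G#

G#, B, D# are the tones of a G# minor triad (G#–B–D#), making G# the root.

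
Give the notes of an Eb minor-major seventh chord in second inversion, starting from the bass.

Bb, D, Eb, Gb

Spelling Eb minor-major seventh: Eb–Gb–Bb–D. In second inversion the fifth is bass, giving Bb, D, Eb, Gb from the bottom.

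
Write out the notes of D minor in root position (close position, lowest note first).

The chord tones are D–F–A. With the root (D) lowest for root position: D, F, A.

D, F, A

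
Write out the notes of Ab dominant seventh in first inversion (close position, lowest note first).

The chord tones are Ab–C–Eb–Gb. With the third (C) lowest for first inversion: C, Eb, Gb, Ab.

C, Eb, Gb, Ab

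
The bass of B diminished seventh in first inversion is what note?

D

In first inversion the third is lowest. For B diminished seventh (B–D–F–Ab) that is D.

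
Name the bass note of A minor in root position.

The root of A minor (A–C–E) is A; that is the bass in root position.

A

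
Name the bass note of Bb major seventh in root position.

In root position the root is lowest. For Bb major seventh (Bb–D–F–A) that is Bb.

Bb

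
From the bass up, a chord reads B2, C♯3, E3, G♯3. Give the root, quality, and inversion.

C# minor seventh, third inversion

The pitch classes B, C#, E, G# arrange in thirds as C#–E–G#–B: a C# minor seventh chord.
B is the seventh of C# minor seventh; seventh in the bass means third inversion (figured bass 4/2).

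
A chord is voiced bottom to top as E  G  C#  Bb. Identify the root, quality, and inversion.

C# diminished seventh, first inversion

The distinct note names are E, G, C#, Bb. Stacked in thirds they read C#–E–G–Bb, which is a diminished seventh chord on C#.
With the third (E) in the bass, the chord is in first inversion (figured bass 6/5).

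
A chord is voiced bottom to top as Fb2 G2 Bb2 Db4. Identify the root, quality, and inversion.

G diminished seventh, third inversion

The distinct note names are Fb, G, Bb, Db. Stacked in thirds they read G–Bb–Db–Fb, which is a diminished seventh chord on G.
The lowest note is Fb, the seventh of the chord, so this is third inversion (figured bass 4/2).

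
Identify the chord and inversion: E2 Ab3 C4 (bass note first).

Reducing to letter names: E, Ab, C. These stack in thirds as Ab–C–E — an Ab augmented triad.
E is the fifth of Ab augmented; fifth in the bass means second inversion (figured bass 6/4).

Ab augmented, second inversion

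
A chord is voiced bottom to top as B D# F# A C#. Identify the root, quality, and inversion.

Reducing to letter names: B, D#, F#, A, C#. These stack in thirds as B–D#–F#–A–C# — a B dominant ninth chord.
With the root (B) in the bass, the chord is in root position.

B dominant ninth, root position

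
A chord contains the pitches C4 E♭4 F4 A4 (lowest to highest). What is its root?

F

Reordering C, Eb, F, A into stacked thirds gives F–A–C–Eb; the bottom of that stack, F, is the root.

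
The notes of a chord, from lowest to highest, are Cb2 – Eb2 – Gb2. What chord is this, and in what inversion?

The pitch classes Cb, Eb, Gb arrange in thirds as Cb–Eb–Gb: a Cb major triad.
Cb is the root of Cb major; root in the bass means root position (figured bass 5/3).

Cb major, root position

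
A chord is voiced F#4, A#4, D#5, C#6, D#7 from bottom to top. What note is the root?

D#

Reordering F#, A#, D#, C# into stacked thirds gives D#–F#–A#–C#; the bottom of that stack, D#, is the root.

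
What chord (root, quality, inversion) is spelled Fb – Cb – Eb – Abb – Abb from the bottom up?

Fb minor-major seventh, root position

Reducing to letter names: Fb, Cb, Eb, Abb. These stack in thirds as Fb–Abb–Cb–Eb — an Fb minor-major seventh chord.
The lowest note is Fb, the root of the chord, so this is root position (figured bass 7).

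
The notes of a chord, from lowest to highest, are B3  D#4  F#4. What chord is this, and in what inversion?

B major, root position

The distinct note names are B, D#, F#. Stacked in thirds they read B–D#–F#, which is a major triad on B.
With the root (B) in the bass, the chord is in root position (figured bass 5/3).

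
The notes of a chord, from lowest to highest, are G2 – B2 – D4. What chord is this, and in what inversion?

The distinct note names are G, B, D. Stacked in thirds they read G–B–D, which is a major triad on G.
G is the root of G major; root in the bass means root position (figured bass 5/3).

G major, root position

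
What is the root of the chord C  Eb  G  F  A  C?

F

C, Eb, G, F, A are the tones of an F dominant ninth chord (F–A–C–Eb–G), making F the root.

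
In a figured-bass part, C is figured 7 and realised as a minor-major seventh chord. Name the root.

C

The figures 7 mean the root of the chord is in the bass. If C is the root of a minor-major seventh chord, the root is C (chord tones C–Eb–G–B).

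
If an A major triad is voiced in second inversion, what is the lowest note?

E

The fifth of A major (A–C#–E) is E; that is the bass in second inversion.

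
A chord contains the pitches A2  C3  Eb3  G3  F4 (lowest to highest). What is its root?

A, C, Eb, G, F are the tones of an F dominant ninth chord (F–A–C–Eb–G), making F the root.

F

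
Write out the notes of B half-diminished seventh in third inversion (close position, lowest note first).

A, B, D, F

B half-diminished seventh is B–D–F–A. Third inversion puts the seventh (A) in the bass, with the remaining tones above: A, B, D, F.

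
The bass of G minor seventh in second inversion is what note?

In second inversion the fifth is lowest. For G minor seventh (G–Bb–D–F) that is D.

D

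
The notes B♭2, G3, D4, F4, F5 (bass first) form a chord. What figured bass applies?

The notes Bb, G, D, F stack in thirds as G–Bb–D–F — a G minor seventh chord. The bass Bb is the third, so this is first inversion: figured 6/5.

6/5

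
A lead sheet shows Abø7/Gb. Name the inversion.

Abø7/Gb means Ab half-diminished seventh with Gb in the bass. Gb is the seventh of Ab half-diminished seventh (Ab–Cb–Ebb–Gb), so this is third inversion.

third inversion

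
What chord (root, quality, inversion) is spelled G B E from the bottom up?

E minor, first inversion

The distinct note names are G, B, E. Stacked in thirds they read E–G–B, which is a minor triad on E.
With the third (G) in the bass, the chord is in first inversion (figured bass 6).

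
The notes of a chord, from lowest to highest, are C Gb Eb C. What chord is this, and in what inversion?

C diminished, root position

The distinct note names are C, Gb, Eb. Stacked in thirds they read C–Eb–Gb, which is a diminished triad on C.
The lowest note is C, the root of the chord, so this is root position (figured bass 5/3).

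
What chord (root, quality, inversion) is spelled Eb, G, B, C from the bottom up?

The pitch classes Eb, G, B, C arrange in thirds as C–Eb–G–B: a C minor-major seventh chord.
The lowest note is Eb, the third of the chord, so this is first inversion (figured bass 6/5).

C minor-major seventh, first inversion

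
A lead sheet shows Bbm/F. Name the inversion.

second inversion

Bbm/F means Bb minor with F in the bass. F is the fifth of Bb minor (Bb–Db–F), so this is second inversion.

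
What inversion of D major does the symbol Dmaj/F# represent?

Dmaj/F# means D major with F# in the bass. F# is the third of D major (D–F#–A), so this is first inversion.

first inversion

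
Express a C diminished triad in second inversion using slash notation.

Second inversion of C diminished has the fifth (Gb) in the bass. As a slash chord: Cdim/Gb.

Cdim/Gb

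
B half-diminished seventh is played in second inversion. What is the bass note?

The fifth of B half-diminished seventh (B–D–F–A) is F; that is the bass in second inversion.

F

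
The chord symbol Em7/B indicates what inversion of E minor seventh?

second inversion

Em7/B means E minor seventh with B in the bass. B is the fifth of E minor seventh (E–G–B–D), so this is second inversion.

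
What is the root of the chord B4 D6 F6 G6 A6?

G

B, D, F, G, A are the tones of a G dominant ninth chord (G–B–D–F–A), making G the root.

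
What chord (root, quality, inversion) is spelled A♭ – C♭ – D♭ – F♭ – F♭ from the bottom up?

Db minor seventh, second inversion

The distinct note names are Ab, Cb, Db, Fb. Stacked in thirds they read Db–Fb–Ab–Cb, which is a minor seventh chord on Db.
The lowest note is Ab, the fifth of the chord, so this is second inversion (figured bass 4/3).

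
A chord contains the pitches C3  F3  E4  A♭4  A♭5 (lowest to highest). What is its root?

F

The distinct letter names are C, F, E, Ab. Arranged as a stack of thirds they read F–Ab–C–E, so F is the root (an F minor-major seventh chord).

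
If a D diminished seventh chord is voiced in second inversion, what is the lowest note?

The fifth of D diminished seventh (D–F–Ab–Cb) is Ab; that is the bass in second inversion.

Ab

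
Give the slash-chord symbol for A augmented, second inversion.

Second inversion of A augmented has the fifth (E#) in the bass. As a slash chord: Aaug/E#.

Aaug/E#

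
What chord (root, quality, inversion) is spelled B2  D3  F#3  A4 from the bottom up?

B minor seventh, root position

Reducing to letter names: B, D, F#, A. These stack in thirds as B–D–F#–A — a B minor seventh chord.
The lowest note is B, the root of the chord, so this is root position (figured bass 7).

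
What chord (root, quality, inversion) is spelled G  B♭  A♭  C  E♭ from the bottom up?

Ab major ninth, third inversion

Reducing to letter names: G, Bb, Ab, C, Eb. These stack in thirds as Ab–C–Eb–G–Bb — an Ab major ninth chord.
G is the seventh of Ab major ninth; seventh in the bass means third inversion.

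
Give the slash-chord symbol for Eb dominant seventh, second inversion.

Eb7/Bb

Second inversion of Eb dominant seventh has the fifth (Bb) in the bass. As a slash chord: Eb7/Bb.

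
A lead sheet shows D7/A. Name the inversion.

second inversion

D7/A means D dominant seventh with A in the bass. A is the fifth of D dominant seventh (D–F#–A–C), so this is second inversion.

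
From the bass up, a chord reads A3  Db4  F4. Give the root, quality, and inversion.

The distinct note names are A, Db, F. Stacked in thirds they read Db–F–A, which is an augmented triad on Db.
With the fifth (A) in the bass, the chord is in second inversion (figured bass 6/4).

Db augmented, second inversion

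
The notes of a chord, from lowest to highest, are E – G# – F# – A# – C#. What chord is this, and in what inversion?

F# dominant ninth, third inversion

The distinct note names are E, G#, F#, A#, C#. Stacked in thirds they read F#–A#–C#–E–G#, which is a dominant ninth chord on F#.
E is the seventh of F# dominant ninth; seventh in the bass means third inversion.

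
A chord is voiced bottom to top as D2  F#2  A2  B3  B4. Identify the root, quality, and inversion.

B minor seventh, first inversion

Reducing to letter names: D, F#, A, B. These stack in thirds as B–D–F#–A — a B minor seventh chord.
The lowest note is D, the third of the chord, so this is first inversion (figured bass 6/5).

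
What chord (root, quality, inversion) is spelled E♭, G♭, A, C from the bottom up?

The distinct note names are Eb, Gb, A, C. Stacked in thirds they read A–C–Eb–Gb, which is a diminished seventh chord on A.
With the fifth (Eb) in the bass, the chord is in second inversion (figured bass 4/3).

A diminished seventh, second inversion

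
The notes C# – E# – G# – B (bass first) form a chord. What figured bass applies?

The notes C#, E#, G#, B stack in thirds as C#–E#–G#–B — a C# dominant seventh chord. The bass C# is the root, so this is root position: figured 7.

7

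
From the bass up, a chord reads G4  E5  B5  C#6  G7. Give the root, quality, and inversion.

C# half-diminished seventh, second inversion

Reducing to letter names: G, E, B, C#. These stack in thirds as C#–E–G–B — a C# half-diminished seventh chord.
With the fifth (G) in the bass, the chord is in second inversion (figured bass 4/3).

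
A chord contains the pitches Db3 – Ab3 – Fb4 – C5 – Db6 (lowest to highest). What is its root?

The distinct letter names are Db, Ab, Fb, C. Arranged as a stack of thirds they read Db–Fb–Ab–C, so Db is the root (a Db minor-major seventh chord).

Db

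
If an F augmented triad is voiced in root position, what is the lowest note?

In root position the root is lowest. For F augmented (F–A–C#) that is F.

F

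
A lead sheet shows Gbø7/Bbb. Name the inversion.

first inversion

Gbø7/Bbb means Gb half-diminished seventh with Bbb in the bass. Bbb is the third of Gb half-diminished seventh (Gb–Bbb–Dbb–Fb), so this is first inversion.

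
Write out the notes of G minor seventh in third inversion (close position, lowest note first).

G minor seventh is G–Bb–D–F. Third inversion puts the seventh (F) in the bass, with the remaining tones above: F, G, Bb, D.

F, G, Bb, D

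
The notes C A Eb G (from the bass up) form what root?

C, A, Eb, G are the tones of an A half-diminished seventh chord (A–C–Eb–G), making A the root.

A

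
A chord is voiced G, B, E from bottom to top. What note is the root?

The distinct letter names are G, B, E. Arranged as a stack of thirds they read E–G–B, so E is the root (an E minor triad).

E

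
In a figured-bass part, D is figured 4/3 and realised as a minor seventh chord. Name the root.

The figures 4/3 mean the fifth of the chord is in the bass. If D is the fifth of a minor seventh chord, the root is G (chord tones G–Bb–D–F).

G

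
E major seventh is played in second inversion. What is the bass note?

B

E major seventh is E–G#–B–D#. Second inversion places the fifth in the bass: B.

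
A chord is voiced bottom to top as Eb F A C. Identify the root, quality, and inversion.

Reducing to letter names: Eb, F, A, C. These stack in thirds as F–A–C–Eb — an F dominant seventh chord.
With the seventh (Eb) in the bass, the chord is in third inversion (figured bass 4/2).

F dominant seventh, third inversion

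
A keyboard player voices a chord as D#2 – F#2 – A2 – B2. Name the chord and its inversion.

B dominant seventh, first inversion

The pitch classes D#, F#, A, B arrange in thirds as B–D#–F#–A: a B dominant seventh chord.
With the third (D#) in the bass, the chord is in first inversion (figured bass 6/5).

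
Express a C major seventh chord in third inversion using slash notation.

Cmaj7/B

Third inversion of C major seventh has the seventh (B) in the bass. As a slash chord: Cmaj7/B.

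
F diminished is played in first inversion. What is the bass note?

F diminished is F–Ab–Cb. First inversion places the third in the bass: Ab.

Ab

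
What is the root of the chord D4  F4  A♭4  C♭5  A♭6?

The distinct letter names are D, F, Ab, Cb. Arranged as a stack of thirds they read D–F–Ab–Cb, so D is the root (a D diminished seventh chord).

D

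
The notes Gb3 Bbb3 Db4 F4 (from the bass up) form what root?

The distinct letter names are Gb, Bbb, Db, F. Arranged as a stack of thirds they read Gb–Bbb–Db–F, so Gb is the root (a Gb minor-major seventh chord).

Gb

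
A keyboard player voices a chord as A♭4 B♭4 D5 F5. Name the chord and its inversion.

The distinct note names are Ab, Bb, D, F. Stacked in thirds they read Bb–D–F–Ab, which is a dominant seventh chord on Bb.
The lowest note is Ab, the seventh of the chord, so this is third inversion (figured bass 4/2).

Bb dominant seventh, third inversion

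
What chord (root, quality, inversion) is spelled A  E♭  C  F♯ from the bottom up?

F# diminished seventh, first inversion

Reducing to letter names: A, Eb, C, F#. These stack in thirds as F#–A–C–Eb — an F# diminished seventh chord.
With the third (A) in the bass, the chord is in first inversion (figured bass 6/5).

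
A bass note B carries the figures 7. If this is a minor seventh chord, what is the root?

The figures 7 mean the root of the chord is in the bass. If B is the root of a minor seventh chord, the root is B (chord tones B–D–F#–A).

B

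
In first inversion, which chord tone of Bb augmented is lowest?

D

Bb augmented is Bb–D–F#. First inversion places the third in the bass: D.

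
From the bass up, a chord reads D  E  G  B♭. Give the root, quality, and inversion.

Reducing to letter names: D, E, G, Bb. These stack in thirds as E–G–Bb–D — an E half-diminished seventh chord.
The lowest note is D, the seventh of the chord, so this is third inversion (figured bass 4/2).

E half-diminished seventh, third inversion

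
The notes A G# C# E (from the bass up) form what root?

The distinct letter names are A, G#, C#, E. Arranged as a stack of thirds they read A–C#–E–G#, so A is the root (an A major seventh chord).

A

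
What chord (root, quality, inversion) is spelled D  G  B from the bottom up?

G major, second inversion

The pitch classes D, G, B arrange in thirds as G–B–D: a G major triad.
D is the fifth of G major; fifth in the bass means second inversion (figured bass 6/4).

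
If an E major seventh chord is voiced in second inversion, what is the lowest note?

E major seventh is E–G#–B–D#. Second inversion places the fifth in the bass: B.

B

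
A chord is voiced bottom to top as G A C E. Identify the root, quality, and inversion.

A minor seventh, third inversion

Reducing to letter names: G, A, C, E. These stack in thirds as A–C–E–G — an A minor seventh chord.
With the seventh (G) in the bass, the chord is in third inversion (figured bass 4/2).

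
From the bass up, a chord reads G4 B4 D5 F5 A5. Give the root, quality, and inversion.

Reducing to letter names: G, B, D, F, A. These stack in thirds as G–B–D–F–A — a G dominant ninth chord.
G is the root of G dominant ninth; root in the bass means root position.

G dominant ninth, root position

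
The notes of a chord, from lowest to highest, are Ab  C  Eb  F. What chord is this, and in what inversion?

The distinct note names are Ab, C, Eb, F. Stacked in thirds they read F–Ab–C–Eb, which is a minor seventh chord on F.
With the third (Ab) in the bass, the chord is in first inversion (figured bass 6/5).

F minor seventh, first inversion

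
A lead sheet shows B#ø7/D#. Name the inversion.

first inversion

B#ø7/D# means B# half-diminished seventh with D# in the bass. D# is the third of B# half-diminished seventh (B#–D#–F#–A#), so this is first inversion.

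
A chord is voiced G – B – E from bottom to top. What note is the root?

The distinct letter names are G, B, E. Arranged as a stack of thirds they read E–G–B, so E is the root (an E minor triad).

E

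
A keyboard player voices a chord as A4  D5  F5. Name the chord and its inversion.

D minor, second inversion

The distinct note names are A, D, F. Stacked in thirds they read D–F–A, which is a minor triad on D.
With the fifth (A) in the bass, the chord is in second inversion (figured bass 6/4).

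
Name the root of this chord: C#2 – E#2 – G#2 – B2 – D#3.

C#, E#, G#, B, D# are the tones of a C# dominant ninth chord (C#–E#–G#–B–D#), making C# the root.

C#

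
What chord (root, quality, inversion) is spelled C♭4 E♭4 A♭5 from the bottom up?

Reducing to letter names: Cb, Eb, Ab. These stack in thirds as Ab–Cb–Eb — an Ab minor triad.
Cb is the third of Ab minor; third in the bass means first inversion (figured bass 6).

Ab minor, first inversion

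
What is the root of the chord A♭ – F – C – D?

The distinct letter names are Ab, F, C, D. Arranged as a stack of thirds they read D–F–Ab–C, so D is the root (a D half-diminished seventh chord).

D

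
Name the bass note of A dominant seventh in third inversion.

G

In third inversion the seventh is lowest. For A dominant seventh (A–C#–E–G) that is G.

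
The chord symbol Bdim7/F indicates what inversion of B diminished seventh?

second inversion

Bdim7/F means B diminished seventh with F in the bass. F is the fifth of B diminished seventh (B–D–F–Ab), so this is second inversion.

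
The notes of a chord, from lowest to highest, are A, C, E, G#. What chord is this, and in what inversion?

A minor-major seventh, root position

The distinct note names are A, C, E, G#. Stacked in thirds they read A–C–E–G#, which is a minor-major seventh chord on A.
With the root (A) in the bass, the chord is in root position (figured bass 7).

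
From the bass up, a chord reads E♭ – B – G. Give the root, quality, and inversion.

The distinct note names are Eb, B, G. Stacked in thirds they read Eb–G–B, which is an augmented triad on Eb.
Eb is the root of Eb augmented; root in the bass means root position (figured bass 5/3).

Eb augmented, root position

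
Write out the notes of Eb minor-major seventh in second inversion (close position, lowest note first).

Bb, D, Eb, Gb

Spelling Eb minor-major seventh: Eb–Gb–Bb–D. In second inversion the fifth is bass, giving Bb, D, Eb, Gb from the bottom.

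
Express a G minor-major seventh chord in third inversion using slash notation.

Gm(maj7)/F#

Third inversion of G minor-major seventh has the seventh (F#) in the bass. As a slash chord: Gm(maj7)/F#.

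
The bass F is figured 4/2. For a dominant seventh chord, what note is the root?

G

The figures 4/2 mean the seventh of the chord is in the bass. If F is the seventh of a dominant seventh chord, the root is G (chord tones G–B–D–F).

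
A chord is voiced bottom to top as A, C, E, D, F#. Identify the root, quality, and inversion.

The pitch classes A, C, E, D, F# arrange in thirds as D–F#–A–C–E: a D dominant ninth chord.
A is the fifth of D dominant ninth; fifth in the bass means second inversion.

D dominant ninth, second inversion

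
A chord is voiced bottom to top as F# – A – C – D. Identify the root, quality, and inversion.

Reducing to letter names: F#, A, C, D. These stack in thirds as D–F#–A–C — a D dominant seventh chord.
F# is the third of D dominant seventh; third in the bass means first inversion (figured bass 6/5).

D dominant seventh, first inversion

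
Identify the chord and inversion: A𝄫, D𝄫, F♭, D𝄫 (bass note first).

Reducing to letter names: Abb, Dbb, Fb. These stack in thirds as Dbb–Fb–Abb — a Dbb major triad.
Abb is the fifth of Dbb major; fifth in the bass means second inversion (figured bass 6/4).

Dbb major, second inversion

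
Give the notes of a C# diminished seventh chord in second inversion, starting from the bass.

G, Bb, C#, E

C# diminished seventh is C#–E–G–Bb. Second inversion puts the fifth (G) in the bass, with the remaining tones above: G, Bb, C#, E.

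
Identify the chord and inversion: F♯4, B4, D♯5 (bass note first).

The pitch classes F#, B, D# arrange in thirds as B–D#–F#: a B major triad.
With the fifth (F#) in the bass, the chord is in second inversion (figured bass 6/4).

B major, second inversion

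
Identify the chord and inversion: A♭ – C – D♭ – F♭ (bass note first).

The distinct note names are Ab, C, Db, Fb. Stacked in thirds they read Db–Fb–Ab–C, which is a minor-major seventh chord on Db.
The lowest note is Ab, the fifth of the chord, so this is second inversion (figured bass 4/3).

Db minor-major seventh, second inversion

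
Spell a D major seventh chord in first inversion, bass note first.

F#, A, C#, D

Spelling D major seventh: D–F#–A–C#. In first inversion the third is bass, giving F#, A, C#, D from the bottom.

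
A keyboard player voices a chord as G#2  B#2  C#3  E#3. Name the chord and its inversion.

Reducing to letter names: G#, B#, C#, E#. These stack in thirds as C#–E#–G#–B# — a C# major seventh chord.
The lowest note is G#, the fifth of the chord, so this is second inversion (figured bass 4/3).

C# major seventh, second inversion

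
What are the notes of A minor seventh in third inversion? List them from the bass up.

G, A, C, E

The chord tones are A–C–E–G. With the seventh (G) lowest for third inversion: G, A, C, E.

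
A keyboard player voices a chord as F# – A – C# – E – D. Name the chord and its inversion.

The distinct note names are F#, A, C#, E, D. Stacked in thirds they read D–F#–A–C#–E, which is a major ninth chord on D.
With the third (F#) in the bass, the chord is in first inversion.

D major ninth, first inversion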